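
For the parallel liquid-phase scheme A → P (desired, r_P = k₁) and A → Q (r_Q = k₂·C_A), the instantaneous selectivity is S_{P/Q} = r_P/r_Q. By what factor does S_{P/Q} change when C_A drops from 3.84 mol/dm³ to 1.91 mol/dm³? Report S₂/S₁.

S_{P/Q} = (k₁/k₂)·C_A⁻¹, so S₂/S₁ = (C_{A,2}/C_{A,1})⁻¹.
= 3.84/1.91 = 2.01.

2.01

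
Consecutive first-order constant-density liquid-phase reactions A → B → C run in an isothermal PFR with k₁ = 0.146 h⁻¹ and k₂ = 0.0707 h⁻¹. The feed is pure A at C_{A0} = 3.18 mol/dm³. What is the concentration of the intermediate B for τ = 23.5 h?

Solving the coupled first-order balances gives C_B(τ) = [k₁/(k₂−k₁)]·C_{A0}·(e^(−k₁τ) − e^(−k₂τ)).
e^(−k₁τ) = e^(−0.146×23.5) = e^(−3.431) = 0.03235; e^(−k₂τ) = e^(−1.661) = 0.1899.
C_B = 0.146×3.18/(0.0707−0.146) × (0.03235−0.1899) = (-6.166)×(-0.1575) = 0.9712 mol/dm³.

0.971 mol/dm³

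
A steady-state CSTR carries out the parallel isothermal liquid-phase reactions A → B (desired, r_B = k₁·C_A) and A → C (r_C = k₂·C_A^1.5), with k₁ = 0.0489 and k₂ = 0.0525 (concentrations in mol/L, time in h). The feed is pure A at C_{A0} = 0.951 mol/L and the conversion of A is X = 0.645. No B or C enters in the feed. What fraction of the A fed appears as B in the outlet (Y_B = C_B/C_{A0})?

0.397

Exit C_A = C_{A0}(1−X) = 0.951×0.355 = 0.3376 mol/L.
Rates in a CSTR are evaluated at the outlet concentration: r_B = 0.0489×0.3376 = 0.01651, r_C = 0.0525×0.3376^1.5 = 0.01030.
Fraction of consumed A going to B: r_B/(r_B+r_C) = 0.6158.
C_B = 0.6158·C_{A0}·X = 0.6158×0.951×0.645 = 0.378 mol/L; Y_B = C_B/C_{A0} = 0.397.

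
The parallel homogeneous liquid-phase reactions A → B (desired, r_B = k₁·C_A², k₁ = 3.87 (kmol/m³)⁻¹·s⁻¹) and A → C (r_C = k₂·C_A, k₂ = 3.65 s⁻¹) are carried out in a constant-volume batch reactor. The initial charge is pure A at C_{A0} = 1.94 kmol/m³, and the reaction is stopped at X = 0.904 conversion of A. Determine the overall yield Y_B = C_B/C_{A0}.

0.448

C_A = C_{A0}(1−X) = 0.1862 kmol/m³.
Along a PFR/batch, dC_C/dC_A = −r_C/(r_B+r_C) = −k₂/(k₂+k₁·C_A).
Integrating from C_{A0} to C_A: C_C = (3.65/3.87)·ln[(3.65+3.87·1.94)/(3.65+3.87·0.186)] = 0.9432·ln(11.16/4.371) = 0.8839 kmol/m³.
Then C_B = (C_{A0}−C_A) − C_C = 1.754 − 0.8839 = 0.8698 kmol/m³.
Y_B = C_B/C_{A0} = 0.8698/1.94 = 0.448.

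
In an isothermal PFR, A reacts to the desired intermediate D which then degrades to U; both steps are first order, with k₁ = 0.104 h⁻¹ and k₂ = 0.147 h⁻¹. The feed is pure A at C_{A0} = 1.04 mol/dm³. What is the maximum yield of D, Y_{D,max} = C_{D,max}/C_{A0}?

Evaluating C_D at τ_opt = ln(k₂/k₁)/(k₂−k₁) gives C_{D,max}/C_{A0} = (k₁/k₂)^[k₂/(k₂−k₁)].
= (0.104/0.147)^(0.147/(0.147−0.104)) = (0.7075)^(3.419) = 0.3064.

0.306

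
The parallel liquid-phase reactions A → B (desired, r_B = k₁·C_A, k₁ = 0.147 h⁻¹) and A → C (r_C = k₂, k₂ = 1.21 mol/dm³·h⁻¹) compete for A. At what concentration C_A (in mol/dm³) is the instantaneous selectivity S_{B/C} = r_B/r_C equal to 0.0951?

S_{B/C} = (k₁/k₂)·C_A ⇒ C_A = S·k₂/k₁.
= 0.0951×1.21/0.147 = 0.783 mol/dm³.

0.783 mol/dm³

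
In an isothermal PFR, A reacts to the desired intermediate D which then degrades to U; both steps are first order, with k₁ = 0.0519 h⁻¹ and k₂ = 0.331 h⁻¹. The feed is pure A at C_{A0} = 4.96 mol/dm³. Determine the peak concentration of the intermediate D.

At the optimum, C_{D,max}/C_{A0} = (k₁/k₂)^[k₂/(k₂−k₁)].
= (0.0519/0.331)^(0.331/(0.331−0.0519)) = (0.1568)^(1.186) = 0.1111.
C_{D,max} = 0.1111×4.96 = 0.551 mol/dm³.

0.551 mol/dm³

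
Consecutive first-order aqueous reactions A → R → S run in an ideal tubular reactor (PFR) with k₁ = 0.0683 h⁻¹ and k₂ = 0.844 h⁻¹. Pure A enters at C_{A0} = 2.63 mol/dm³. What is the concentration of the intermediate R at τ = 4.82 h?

Solving the coupled first-order balances gives C_R(τ) = [k₁/(k₂−k₁)]·C_{A0}·(e^(−k₁τ) − e^(−k₂τ)).
e^(−k₁τ) = e^(−0.0683×4.82) = e^(−0.3292) = 0.7195; e^(−k₂τ) = e^(−4.068) = 0.01711.
C_R = 0.0683×2.63/(0.844−0.0683) × (0.7195−0.01711) = 0.2316×0.7024 = 0.1627 mol/dm³.

0.163 mol/dm³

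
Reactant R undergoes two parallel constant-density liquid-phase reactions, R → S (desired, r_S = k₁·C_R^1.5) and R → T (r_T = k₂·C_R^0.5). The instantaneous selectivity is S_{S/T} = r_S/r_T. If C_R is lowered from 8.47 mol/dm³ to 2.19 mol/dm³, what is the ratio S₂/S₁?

S_{S/T} = (k₁/k₂)·C_R, so S₂/S₁ = (C_{R,2}/C_{R,1}).
= 2.19/8.47 = 0.259.

0.259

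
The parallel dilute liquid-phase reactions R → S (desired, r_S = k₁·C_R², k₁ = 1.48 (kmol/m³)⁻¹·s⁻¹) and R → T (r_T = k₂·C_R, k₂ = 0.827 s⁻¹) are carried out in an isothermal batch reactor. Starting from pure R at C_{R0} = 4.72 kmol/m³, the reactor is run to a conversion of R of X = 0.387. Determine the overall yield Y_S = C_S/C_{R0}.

0.337

C_R = C_{R0}(1−X) = 2.893 kmol/m³.
Along a PFR/batch, dC_T/dC_R = −r_T/(r_S+r_T) = −k₂/(k₂+k₁·C_R).
Integrating from C_{R0} to C_R: C_T = (0.827/1.48)·ln[(0.827+1.48·4.72)/(0.827+1.48·2.89)] = 0.5588·ln(7.813/5.109) = 0.2373 kmol/m³.
Then C_S = (C_{R0}−C_R) − C_T = 1.827 − 0.2373 = 1.589 kmol/m³.
Y_S = C_S/C_{R0} = 1.589/4.72 = 0.337.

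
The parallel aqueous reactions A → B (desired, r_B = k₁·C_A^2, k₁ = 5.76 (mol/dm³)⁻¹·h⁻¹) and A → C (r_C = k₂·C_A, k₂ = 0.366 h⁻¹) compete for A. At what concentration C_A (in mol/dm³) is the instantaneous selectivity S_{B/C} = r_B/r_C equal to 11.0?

S_{B/C} = (k₁/k₂)·C_A ⇒ C_A = S·k₂/k₁.
= 11.0×0.366/5.76 = 0.699 mol/dm³.

0.699 mol/dm³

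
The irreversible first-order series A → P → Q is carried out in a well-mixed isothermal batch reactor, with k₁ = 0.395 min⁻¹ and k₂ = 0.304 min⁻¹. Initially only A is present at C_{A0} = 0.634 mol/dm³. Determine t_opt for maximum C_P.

2.88 min

For first-order series the maximum of C_P occurs at t_opt = ln(k₂/k₁)/(k₂−k₁).
= ln(0.304/0.395)/(0.304−0.395) = ln(0.7696)/-0.09100 = -0.2619/-0.09100 = 2.88 min.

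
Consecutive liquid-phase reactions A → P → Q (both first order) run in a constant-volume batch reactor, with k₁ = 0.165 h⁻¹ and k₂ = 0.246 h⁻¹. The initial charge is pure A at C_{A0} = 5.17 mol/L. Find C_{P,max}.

1.54 mol/L

Evaluating C_P at t_opt = ln(k₂/k₁)/(k₂−k₁) gives C_{P,max}/C_{A0} = (k₁/k₂)^[k₂/(k₂−k₁)].
= (0.165/0.246)^(0.246/(0.246−0.165)) = (0.6707)^(3.037) = 0.2973.
C_{P,max} = 0.2973×5.17 = 1.54 mol/L.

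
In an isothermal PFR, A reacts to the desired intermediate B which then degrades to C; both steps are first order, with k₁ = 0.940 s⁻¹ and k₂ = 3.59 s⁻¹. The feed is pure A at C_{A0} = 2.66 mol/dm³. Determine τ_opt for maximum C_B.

0.506 s

The intermediate peaks when r₁ = r₂, i.e. k₁e^(−k₁τ) = k₂e^(−k₂τ), giving τ_opt = ln(k₂/k₁)/(k₂−k₁).
= ln(3.59/0.940)/(3.59−0.940) = ln(3.819)/2.650 = 1.340/2.650 = 0.506 s.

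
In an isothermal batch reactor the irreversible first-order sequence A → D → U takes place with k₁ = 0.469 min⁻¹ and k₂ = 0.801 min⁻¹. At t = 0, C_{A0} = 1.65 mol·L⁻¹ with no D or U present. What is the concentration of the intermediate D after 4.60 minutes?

0.211 mol·L⁻¹

The intermediate concentration in a first-order A→B→C sequence is C_D = k₁C_{A0}(e^(−k₁t) − e^(−k₂t))/(k₂−k₁).
e^(−k₁t) = e^(−0.469×4.60) = e^(−2.157) = 0.1156; e^(−k₂t) = e^(−3.685) = 0.02511.
C_D = 0.469×1.65/(0.801−0.469) × (0.1156−0.02511) = 2.331×0.09052 = 0.2110 mol·L⁻¹.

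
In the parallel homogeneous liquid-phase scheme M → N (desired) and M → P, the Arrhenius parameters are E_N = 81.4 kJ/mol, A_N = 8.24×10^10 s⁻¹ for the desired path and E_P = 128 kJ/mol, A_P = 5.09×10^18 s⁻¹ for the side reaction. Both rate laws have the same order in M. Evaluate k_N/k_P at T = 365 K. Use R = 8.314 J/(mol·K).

k_N/k_P = (A_N/A_P)·exp[−(E_N−E_P)/(RT)] = (A_N/A_P)·exp[(E_P−E_N)/(RT)].
(E_P−E_N)/(RT) = (128−81.4)×10³/(8.314×365) = 46600/3035 = 15.36.
k_N/k_P = (8.24×10^10/5.09×10^18)·exp(15.36) = 1.619×10^-8 × 4.668×10^6 = 0.0756.

0.0756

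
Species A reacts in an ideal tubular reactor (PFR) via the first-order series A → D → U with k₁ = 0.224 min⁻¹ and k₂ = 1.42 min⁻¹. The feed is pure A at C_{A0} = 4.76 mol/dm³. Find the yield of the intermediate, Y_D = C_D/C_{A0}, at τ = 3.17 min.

For first-order series with pure A initially, C_D(τ) = k₁C_{A0}/(k₂−k₁)·(e^(−k₁τ) − e^(−k₂τ)).
e^(−k₁τ) = e^(−0.224×3.17) = e^(−0.7101) = 0.4916; e^(−k₂τ) = e^(−4.501) = 0.01109.
C_D = 0.224×4.76/(1.42−0.224) × (0.4916−0.01109) = 0.8915×0.4805 = 0.4284 mol/dm³.
Y_D = C_D/C_{A0} = 0.4284/4.76 = 0.0900.

0.0900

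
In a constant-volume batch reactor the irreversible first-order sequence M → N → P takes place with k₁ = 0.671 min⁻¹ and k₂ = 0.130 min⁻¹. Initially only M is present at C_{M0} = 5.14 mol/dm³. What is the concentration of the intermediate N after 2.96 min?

Solving the coupled first-order balances gives C_N(t) = [k₁/(k₂−k₁)]·C_{M0}·(e^(−k₁t) − e^(−k₂t)).
e^(−k₁t) = e^(−0.671×2.96) = e^(−1.986) = 0.1372; e^(−k₂t) = e^(−0.3848) = 0.6806.
C_N = 0.671×5.14/(0.130−0.671) × (0.1372−0.6806) = (-6.375)×(-0.5434) = 3.464 mol/dm³.

3.46 mol/dm³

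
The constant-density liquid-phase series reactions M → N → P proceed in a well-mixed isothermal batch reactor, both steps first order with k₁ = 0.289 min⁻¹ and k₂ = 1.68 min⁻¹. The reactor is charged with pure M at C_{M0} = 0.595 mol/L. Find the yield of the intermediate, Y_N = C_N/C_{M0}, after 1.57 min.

The intermediate concentration in a first-order A→B→C sequence is C_N = k₁C_{M0}(e^(−k₁t) − e^(−k₂t))/(k₂−k₁).
e^(−k₁t) = e^(−0.289×1.57) = e^(−0.4537) = 0.6353; e^(−k₂t) = e^(−2.638) = 0.07153.
C_N = 0.289×0.595/(1.68−0.289) × (0.6353−0.07153) = 0.1236×0.5637 = 0.06969 mol/L.
Y_N = C_N/C_{M0} = 0.06969/0.595 = 0.117.

0.117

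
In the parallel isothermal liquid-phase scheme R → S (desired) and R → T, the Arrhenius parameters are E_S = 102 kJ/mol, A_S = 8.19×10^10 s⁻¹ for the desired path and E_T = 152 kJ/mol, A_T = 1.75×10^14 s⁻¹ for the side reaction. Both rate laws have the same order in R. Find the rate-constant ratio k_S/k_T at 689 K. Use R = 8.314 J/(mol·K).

Since both paths have the same order in R, the concentration cancels and S_{S/T} = k_S/k_T = (A_S/A_T)·exp[(E_T−E_S)/(RT)].
(E_T−E_S)/(RT) = (152−102)×10³/(8.314×689) = 50000/5728 = 8.729.
k_S/k_T = (8.19×10^10/1.75×10^14)·exp(8.729) = 4.680×10^-4 × 6177 = 2.89.

2.89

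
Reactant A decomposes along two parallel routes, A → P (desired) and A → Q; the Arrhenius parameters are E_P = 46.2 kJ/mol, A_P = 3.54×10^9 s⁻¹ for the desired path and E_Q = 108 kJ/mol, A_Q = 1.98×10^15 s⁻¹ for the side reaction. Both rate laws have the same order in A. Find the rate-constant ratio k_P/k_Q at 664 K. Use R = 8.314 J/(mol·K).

0.130

Since both paths have the same order in A, the concentration cancels and S_{P/Q} = k_P/k_Q = (A_P/A_Q)·exp[(E_Q−E_P)/(RT)].
(E_Q−E_P)/(RT) = (108−46.2)×10³/(8.314×664) = 61800/5520 = 11.19.
k_P/k_Q = (3.54×10^9/1.98×10^15)·exp(11.19) = 1.788×10^-6 × 72740 = 0.130.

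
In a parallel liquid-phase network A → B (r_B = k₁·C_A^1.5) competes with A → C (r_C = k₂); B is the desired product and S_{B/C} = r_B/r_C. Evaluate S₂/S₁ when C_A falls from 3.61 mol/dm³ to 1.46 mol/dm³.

S_{B/C} = (k₁/k₂)·C_A^1.5, so S₂/S₁ = (C_{A,2}/C_{A,1})^1.5.
= (1.46/3.61)^1.5 = (0.4044)^1.5 = 0.257.
Selectivity toward B falls as C_A falls — high-concentration operation is favoured.

0.257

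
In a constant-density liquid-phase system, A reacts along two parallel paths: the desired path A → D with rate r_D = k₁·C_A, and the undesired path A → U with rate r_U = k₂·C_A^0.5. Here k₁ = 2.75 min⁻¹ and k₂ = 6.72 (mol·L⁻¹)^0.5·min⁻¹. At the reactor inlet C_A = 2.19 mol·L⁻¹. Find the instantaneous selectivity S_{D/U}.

S_{D/U} = r_D/r_U = (k₁·C_A)/(k₂·C_A^0.5) = (k₁/k₂)·C_A^0.5.
= (2.75×2.190) / (6.72×2.190^0.5) = 6.022/9.945 = 0.606.
Since the desired path is higher order in A, keeping C_A high (PFR or concentrated feed) favours D.

0.606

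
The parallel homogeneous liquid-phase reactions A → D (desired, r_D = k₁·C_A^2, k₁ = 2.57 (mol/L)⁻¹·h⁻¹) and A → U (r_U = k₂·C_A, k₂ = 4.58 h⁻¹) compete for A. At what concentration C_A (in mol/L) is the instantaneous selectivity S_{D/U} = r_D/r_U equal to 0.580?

S_{D/U} = (k₁/k₂)·C_A ⇒ C_A = S·k₂/k₁.
= 0.580×4.58/2.57 = 1.03 mol/L.

1.03 mol/L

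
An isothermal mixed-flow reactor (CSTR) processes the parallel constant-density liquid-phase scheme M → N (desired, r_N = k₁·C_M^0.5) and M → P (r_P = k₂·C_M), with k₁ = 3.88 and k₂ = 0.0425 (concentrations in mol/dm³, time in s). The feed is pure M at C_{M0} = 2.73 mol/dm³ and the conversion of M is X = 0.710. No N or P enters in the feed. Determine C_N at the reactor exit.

Exit C_M = C_{M0}(1−X) = 2.73×0.290 = 0.7917 mol/dm³.
A CSTR operates uniformly at the exit composition, giving r_N = 3.452 and r_P = 0.03365 (each k·C_M^n at C_M = 0.7917).
Fraction of consumed M going to N: r_N/(r_N+r_P) = 0.9903.
C_N = 0.9903·C_{M0}·X = 0.9903×2.73×0.710 = 1.92 mol/dm³.

1.92 mol/dm³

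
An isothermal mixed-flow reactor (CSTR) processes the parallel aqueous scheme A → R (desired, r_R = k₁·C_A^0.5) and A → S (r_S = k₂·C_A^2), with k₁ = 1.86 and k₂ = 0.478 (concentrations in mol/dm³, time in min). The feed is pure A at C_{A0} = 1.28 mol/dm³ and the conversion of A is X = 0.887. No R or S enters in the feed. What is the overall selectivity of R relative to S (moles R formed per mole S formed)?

Exit C_A = C_{A0}(1−X) = 1.28×0.113 = 0.1446 mol/dm³.
A CSTR operates uniformly at the exit composition, giving r_R = 0.7074 and r_S = 0.01000 (each k·C_A^n at C_A = 0.1446).
Overall selectivity = C_R/C_S = r_Rτ/(r_Sτ) = r_R/r_S = 70.7.

70.7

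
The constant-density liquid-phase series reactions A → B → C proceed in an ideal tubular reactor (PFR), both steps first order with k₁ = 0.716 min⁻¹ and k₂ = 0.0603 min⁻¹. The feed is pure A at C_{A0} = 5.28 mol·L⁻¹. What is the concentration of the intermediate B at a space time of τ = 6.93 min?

3.76 mol·L⁻¹

Solving the coupled first-order balances gives C_B(τ) = [k₁/(k₂−k₁)]·C_{A0}·(e^(−k₁τ) − e^(−k₂τ)).
e^(−k₁τ) = e^(−0.716×6.93) = e^(−4.962) = 0.007000; e^(−k₂τ) = e^(−0.4179) = 0.6584.
C_B = 0.716×5.28/(0.0603−0.716) × (0.007000−0.6584) = (-5.766)×(-0.6514) = 3.756 mol·L⁻¹.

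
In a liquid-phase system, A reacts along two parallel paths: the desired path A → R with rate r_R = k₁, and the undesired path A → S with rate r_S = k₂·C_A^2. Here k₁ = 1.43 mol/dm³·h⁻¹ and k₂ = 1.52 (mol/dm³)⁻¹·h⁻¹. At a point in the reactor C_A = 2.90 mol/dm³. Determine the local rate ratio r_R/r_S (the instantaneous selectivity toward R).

0.112

S_{R/S} = r_R/r_S = (k₁)/(k₂·C_A^2) = (k₁/k₂)·C_A^-2.
= (1.43) / (1.52×2.900^2) = 1.430/12.78 = 0.112.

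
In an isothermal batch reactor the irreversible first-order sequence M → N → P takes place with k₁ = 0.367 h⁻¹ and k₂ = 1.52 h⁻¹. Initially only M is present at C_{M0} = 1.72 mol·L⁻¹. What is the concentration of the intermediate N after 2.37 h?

For first-order series with pure M initially, C_N(t) = k₁C_{M0}/(k₂−k₁)·(e^(−k₁t) − e^(−k₂t)).
e^(−k₁t) = e^(−0.367×2.37) = e^(−0.8698) = 0.4190; e^(−k₂t) = e^(−3.602) = 0.02726.
C_N = 0.367×1.72/(1.52−0.367) × (0.4190−0.02726) = 0.5475×0.3918 = 0.2145 mol·L⁻¹.

0.214 mol·L⁻¹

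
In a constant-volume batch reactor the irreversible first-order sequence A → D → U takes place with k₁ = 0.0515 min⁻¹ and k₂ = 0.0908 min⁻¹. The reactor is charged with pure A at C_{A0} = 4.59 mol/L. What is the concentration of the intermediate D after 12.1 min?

1.22 mol/L

The intermediate concentration in a first-order A→B→C sequence is C_D = k₁C_{A0}(e^(−k₁t) − e^(−k₂t))/(k₂−k₁).
e^(−k₁t) = e^(−0.0515×12.1) = e^(−0.6231) = 0.5363; e^(−k₂t) = e^(−1.099) = 0.3333.
C_D = 0.0515×4.59/(0.0908−0.0515) × (0.5363−0.3333) = 6.015×0.2029 = 1.221 mol/L.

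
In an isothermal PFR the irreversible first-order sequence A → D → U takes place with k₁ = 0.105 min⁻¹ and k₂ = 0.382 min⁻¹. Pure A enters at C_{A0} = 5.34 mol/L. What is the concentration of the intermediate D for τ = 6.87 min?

0.837 mol/L

For first-order series with pure A initially, C_D(τ) = k₁C_{A0}/(k₂−k₁)·(e^(−k₁τ) − e^(−k₂τ)).
e^(−k₁τ) = e^(−0.105×6.87) = e^(−0.7213) = 0.4861; e^(−k₂τ) = e^(−2.624) = 0.07249.
C_D = 0.105×5.34/(0.382−0.105) × (0.4861−0.07249) = 2.024×0.4136 = 0.8372 mol/L.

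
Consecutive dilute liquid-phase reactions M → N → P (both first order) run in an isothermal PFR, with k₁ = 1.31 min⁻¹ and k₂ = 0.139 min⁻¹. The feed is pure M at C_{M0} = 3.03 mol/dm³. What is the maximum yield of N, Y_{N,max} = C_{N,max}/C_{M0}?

0.766

At the optimum, C_{N,max}/C_{M0} = (k₁/k₂)^[k₂/(k₂−k₁)].
= (1.31/0.139)^(0.139/(0.139−1.31)) = (9.424)^(-0.1187) = 0.7662.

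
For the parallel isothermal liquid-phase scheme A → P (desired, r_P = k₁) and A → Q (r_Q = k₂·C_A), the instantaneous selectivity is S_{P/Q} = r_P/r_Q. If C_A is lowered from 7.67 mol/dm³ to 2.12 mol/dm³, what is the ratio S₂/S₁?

3.62

S_{P/Q} = (k₁/k₂)·C_A⁻¹, so S₂/S₁ = (C_{A,2}/C_{A,1})⁻¹.
= 7.67/2.12 = 3.62.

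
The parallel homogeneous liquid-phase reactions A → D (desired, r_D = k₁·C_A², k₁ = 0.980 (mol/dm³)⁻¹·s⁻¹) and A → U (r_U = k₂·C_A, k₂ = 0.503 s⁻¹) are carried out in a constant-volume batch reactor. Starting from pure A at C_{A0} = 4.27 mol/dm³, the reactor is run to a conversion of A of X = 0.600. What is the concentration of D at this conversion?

2.17 mol/dm³

C_A = C_{A0}(1−X) = 1.708 mol/dm³.
Along a PFR/batch, dC_U/dC_A = −r_U/(r_D+r_U) = −k₂/(k₂+k₁·C_A).
Integrating from C_{A0} to C_A: C_U = (0.503/0.980)·ln[(0.503+0.980·4.27)/(0.503+0.980·1.71)] = 0.5133·ln(4.688/2.177) = 0.3937 mol/dm³.
Then C_D = (C_{A0}−C_A) − C_U = 2.562 − 0.3937 = 2.168 mol/dm³.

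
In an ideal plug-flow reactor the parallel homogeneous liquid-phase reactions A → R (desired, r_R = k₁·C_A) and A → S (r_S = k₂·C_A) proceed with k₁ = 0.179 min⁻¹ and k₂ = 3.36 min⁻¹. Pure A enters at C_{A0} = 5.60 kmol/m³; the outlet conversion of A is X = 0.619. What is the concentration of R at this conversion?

0.175 kmol/m³

C_A = C_{A0}(1−X) = 2.134 kmol/m³.
Both paths are first order in A, so the instantaneous fraction to R is constant: dC_R/d(−C_A) = k₁/(k₁+k₂) = 0.05058.
C_R = 0.05058·(C_{A0}−C_A) = 0.05058×3.466 = 0.175 kmol/m³.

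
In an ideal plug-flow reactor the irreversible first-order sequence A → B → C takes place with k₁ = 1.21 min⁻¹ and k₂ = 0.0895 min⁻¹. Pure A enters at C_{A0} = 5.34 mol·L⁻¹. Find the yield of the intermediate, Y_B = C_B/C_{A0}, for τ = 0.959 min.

0.653

The intermediate concentration in a first-order A→B→C sequence is C_B = k₁C_{A0}(e^(−k₁τ) − e^(−k₂τ))/(k₂−k₁).
e^(−k₁τ) = e^(−1.21×0.959) = e^(−1.160) = 0.3134; e^(−k₂τ) = e^(−0.08583) = 0.9177.
C_B = 1.21×5.34/(0.0895−1.21) × (0.3134−0.9177) = (-5.767)×(-0.6044) = 3.485 mol·L⁻¹.
Y_B = C_B/C_{A0} = 3.485/5.34 = 0.653.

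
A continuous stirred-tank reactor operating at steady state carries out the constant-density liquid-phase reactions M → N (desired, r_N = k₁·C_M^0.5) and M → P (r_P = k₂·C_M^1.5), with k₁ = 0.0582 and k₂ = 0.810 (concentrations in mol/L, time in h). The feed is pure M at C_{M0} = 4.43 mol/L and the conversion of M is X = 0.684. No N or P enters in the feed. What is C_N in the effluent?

Exit C_M = C_{M0}(1−X) = 4.43×0.316 = 1.400 mol/L.
A CSTR operates uniformly at the exit composition, giving r_N = 0.06886 and r_P = 1.342 (each k·C_M^n at C_M = 1.400).
Fraction of consumed M going to N: r_N/(r_N+r_P) = 0.04882.
C_N = 0.04882·C_{M0}·X = 0.04882×4.43×0.684 = 0.148 mol/L.

0.148 mol/L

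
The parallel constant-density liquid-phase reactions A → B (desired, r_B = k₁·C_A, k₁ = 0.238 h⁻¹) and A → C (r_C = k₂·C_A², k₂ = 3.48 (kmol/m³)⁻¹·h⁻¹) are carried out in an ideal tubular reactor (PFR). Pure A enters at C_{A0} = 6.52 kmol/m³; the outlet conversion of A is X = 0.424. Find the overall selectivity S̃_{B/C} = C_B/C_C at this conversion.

C_A = C_{A0}(1−X) = 3.756 kmol/m³.
Along a PFR/batch, dC_B/dC_A = −r_B/(r_B+r_C) = −k₁/(k₁+k₂·C_A).
Integrating from C_{A0} to C_A: C_B = (0.238/3.48)·ln[(0.238+3.48·6.52)/(0.238+3.48·3.76)] = 0.06839·ln(22.93/13.31) = 0.03721 kmol/m³.
C_C = (C_{A0}−C_A)−C_B = 2.727 kmol/m³; S̃_{B/C} = 0.03721/2.727 = 0.0136.

0.0136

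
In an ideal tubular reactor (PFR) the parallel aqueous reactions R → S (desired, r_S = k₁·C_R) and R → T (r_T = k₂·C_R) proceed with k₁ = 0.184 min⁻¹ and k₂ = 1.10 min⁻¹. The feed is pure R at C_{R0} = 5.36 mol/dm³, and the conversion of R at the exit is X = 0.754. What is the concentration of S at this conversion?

0.579 mol/dm³

C_R = C_{R0}(1−X) = 1.319 mol/dm³.
Both paths are first order in R, so the instantaneous fraction to S is constant: dC_S/d(−C_R) = k₁/(k₁+k₂) = 0.1433.
C_S = 0.1433·(C_{R0}−C_R) = 0.1433×4.041 = 0.579 mol/dm³.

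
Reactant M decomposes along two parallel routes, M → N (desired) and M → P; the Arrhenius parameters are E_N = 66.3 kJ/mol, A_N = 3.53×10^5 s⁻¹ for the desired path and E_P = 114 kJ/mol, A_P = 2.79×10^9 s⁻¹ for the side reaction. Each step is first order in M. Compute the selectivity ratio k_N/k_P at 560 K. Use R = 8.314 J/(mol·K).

With equal orders, S_{N/P} = k_N/k_P = (A_N/A_P)·exp[(E_P−E_N)/(RT)].
(E_P−E_N)/(RT) = (114−66.3)×10³/(8.314×560) = 47700/4656 = 10.25.
k_N/k_P = (3.53×10^5/2.79×10^9)·exp(10.25) = 1.265×10^-4 × 28147 = 3.56.

3.56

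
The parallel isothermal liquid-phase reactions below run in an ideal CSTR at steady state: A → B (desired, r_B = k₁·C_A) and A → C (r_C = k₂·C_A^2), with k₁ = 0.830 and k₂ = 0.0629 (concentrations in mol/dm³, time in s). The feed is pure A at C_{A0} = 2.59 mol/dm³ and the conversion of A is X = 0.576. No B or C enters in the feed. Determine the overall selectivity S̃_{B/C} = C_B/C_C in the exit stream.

Exit C_A = C_{A0}(1−X) = 2.59×0.424 = 1.098 mol/dm³.
A CSTR operates uniformly at the exit composition, giving r_B = 0.9115 and r_C = 0.07585 (each k·C_A^n at C_A = 1.098).
Overall selectivity = C_B/C_C = r_Bτ/(r_Cτ) = r_B/r_C = 12.0.

12.0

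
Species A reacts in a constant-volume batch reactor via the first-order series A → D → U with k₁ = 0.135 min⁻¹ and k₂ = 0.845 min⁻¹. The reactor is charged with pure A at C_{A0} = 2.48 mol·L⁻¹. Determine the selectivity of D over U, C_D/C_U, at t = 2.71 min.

0.581

The intermediate concentration in a first-order A→B→C sequence is C_D = k₁C_{A0}(e^(−k₁t) − e^(−k₂t))/(k₂−k₁).
e^(−k₁t) = e^(−0.135×2.71) = e^(−0.3659) = 0.6936; e^(−k₂t) = e^(−2.290) = 0.1013.
C_D = 0.135×2.48/(0.845−0.135) × (0.6936−0.1013) = 0.4715×0.5923 = 0.2793 mol·L⁻¹.
C_A = C_{A0}e^(−k₁t) = 1.720 mol·L⁻¹, so C_U = C_{A0}−C_A−C_D = 0.4805 mol·L⁻¹; C_D/C_U = 0.581.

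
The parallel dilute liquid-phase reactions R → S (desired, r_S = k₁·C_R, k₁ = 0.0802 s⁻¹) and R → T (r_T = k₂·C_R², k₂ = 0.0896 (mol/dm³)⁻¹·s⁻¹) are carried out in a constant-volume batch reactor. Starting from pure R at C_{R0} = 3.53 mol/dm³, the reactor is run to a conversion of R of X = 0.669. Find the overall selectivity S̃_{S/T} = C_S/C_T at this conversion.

C_R = C_{R0}(1−X) = 1.168 mol/dm³.
Along a PFR/batch, dC_S/dC_R = −r_S/(r_S+r_T) = −k₁/(k₁+k₂·C_R).
Integrating from C_{R0} to C_R: C_S = (0.0802/0.0896)·ln[(0.0802+0.0896·3.53)/(0.0802+0.0896·1.17)] = 0.8951·ln(0.3965/0.1849) = 0.6828 mol/dm³.
C_T = (C_{R0}−C_R)−C_S = 1.679 mol/dm³; S̃_{S/T} = 0.6828/1.679 = 0.407.

0.407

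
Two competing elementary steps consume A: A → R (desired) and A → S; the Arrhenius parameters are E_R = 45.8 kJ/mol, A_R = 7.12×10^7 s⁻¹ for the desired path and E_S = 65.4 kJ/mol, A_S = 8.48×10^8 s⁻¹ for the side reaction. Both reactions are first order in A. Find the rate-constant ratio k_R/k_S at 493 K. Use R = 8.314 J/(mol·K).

With equal orders, S_{R/S} = k_R/k_S = (A_R/A_S)·exp[(E_S−E_R)/(RT)].
(E_S−E_R)/(RT) = (65.4−45.8)×10³/(8.314×493) = 19600/4099 = 4.782.
k_R/k_S = (7.12×10^7/8.48×10^8)·exp(4.782) = 0.08396 × 119.3 = 10.0.
Since E_R < E_S, lowering the temperature improves selectivity toward R.

10.0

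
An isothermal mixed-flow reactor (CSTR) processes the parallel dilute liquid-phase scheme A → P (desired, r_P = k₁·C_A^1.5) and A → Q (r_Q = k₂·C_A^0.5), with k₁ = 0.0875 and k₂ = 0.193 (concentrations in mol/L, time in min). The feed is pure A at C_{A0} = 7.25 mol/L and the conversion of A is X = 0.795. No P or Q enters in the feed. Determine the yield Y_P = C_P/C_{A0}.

0.320

Exit C_A = C_{A0}(1−X) = 7.25×0.205 = 1.486 mol/L.
Rates in a CSTR are evaluated at the outlet concentration: r_P = 0.0875×1.486^1.5 = 0.1585, r_Q = 0.193×1.486^0.5 = 0.2353.
Fraction of consumed A going to P: r_P/(r_P+r_Q) = 0.4026.
C_P = 0.4026·C_{A0}·X = 0.4026×7.25×0.795 = 2.32 mol/L; Y_P = C_P/C_{A0} = 0.320.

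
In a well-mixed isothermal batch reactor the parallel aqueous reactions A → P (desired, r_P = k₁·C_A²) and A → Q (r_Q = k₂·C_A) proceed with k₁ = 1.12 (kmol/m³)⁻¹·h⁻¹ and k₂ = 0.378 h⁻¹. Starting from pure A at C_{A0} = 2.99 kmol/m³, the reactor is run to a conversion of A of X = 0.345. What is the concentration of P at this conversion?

0.906 kmol/m³

C_A = C_{A0}(1−X) = 1.958 kmol/m³.
Along a PFR/batch, dC_Q/dC_A = −r_Q/(r_P+r_Q) = −k₂/(k₂+k₁·C_A).
Integrating from C_{A0} to C_A: C_Q = (0.378/1.12)·ln[(0.378+1.12·2.99)/(0.378+1.12·1.96)] = 0.3375·ln(3.727/2.571) = 0.1252 kmol/m³.
Then C_P = (C_{A0}−C_A) − C_Q = 1.032 − 0.1252 = 0.9063 kmol/m³.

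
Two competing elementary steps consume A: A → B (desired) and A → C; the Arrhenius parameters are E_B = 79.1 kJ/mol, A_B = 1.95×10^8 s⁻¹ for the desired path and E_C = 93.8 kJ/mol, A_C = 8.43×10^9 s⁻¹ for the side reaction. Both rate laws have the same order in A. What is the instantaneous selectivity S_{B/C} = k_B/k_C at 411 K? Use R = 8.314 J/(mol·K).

1.71

k_B/k_C = (A_B/A_C)·exp[−(E_B−E_C)/(RT)] = (A_B/A_C)·exp[(E_C−E_B)/(RT)].
(E_C−E_B)/(RT) = (93.8−79.1)×10³/(8.314×411) = 14700/3417 = 4.302.
k_B/k_C = (1.95×10^8/8.43×10^9)·exp(4.302) = 0.02313 × 73.84 = 1.71.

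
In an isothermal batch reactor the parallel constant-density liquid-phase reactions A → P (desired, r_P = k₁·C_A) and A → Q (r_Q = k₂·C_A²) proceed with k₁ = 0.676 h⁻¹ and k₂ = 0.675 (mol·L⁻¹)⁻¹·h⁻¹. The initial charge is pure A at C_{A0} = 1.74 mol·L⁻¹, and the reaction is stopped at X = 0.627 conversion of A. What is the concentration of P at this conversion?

C_A = C_{A0}(1−X) = 0.6490 mol·L⁻¹.
Along a PFR/batch, dC_P/dC_A = −r_P/(r_P+r_Q) = −k₁/(k₁+k₂·C_A).
Integrating from C_{A0} to C_A: C_P = (0.676/0.675)·ln[(0.676+0.675·1.74)/(0.676+0.675·0.649)] = 1.001·ln(1.851/1.114) = 0.5082 mol·L⁻¹.

0.508 mol·L⁻¹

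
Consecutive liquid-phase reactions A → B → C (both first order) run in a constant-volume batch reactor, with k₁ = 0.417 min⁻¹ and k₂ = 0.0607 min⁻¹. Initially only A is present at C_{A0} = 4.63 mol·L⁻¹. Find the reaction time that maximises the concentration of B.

5.41 min

Setting dC_B/dt = 0 gives t_opt = ln(k₂/k₁)/(k₂−k₁).
= ln(0.0607/0.417)/(0.0607−0.417) = ln(0.1456)/-0.3563 = -1.927/-0.3563 = 5.41 min.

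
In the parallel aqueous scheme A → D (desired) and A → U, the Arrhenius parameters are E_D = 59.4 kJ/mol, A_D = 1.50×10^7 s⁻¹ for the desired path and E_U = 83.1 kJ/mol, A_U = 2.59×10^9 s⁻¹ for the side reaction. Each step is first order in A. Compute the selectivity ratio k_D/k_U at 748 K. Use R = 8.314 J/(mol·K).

Since both paths have the same order in A, the concentration cancels and S_{D/U} = k_D/k_U = (A_D/A_U)·exp[(E_U−E_D)/(RT)].
(E_U−E_D)/(RT) = (83.1−59.4)×10³/(8.314×748) = 23700/6219 = 3.811.
k_D/k_U = (1.50×10^7/2.59×10^9)·exp(3.811) = 0.005792 × 45.19 = 0.262.

0.262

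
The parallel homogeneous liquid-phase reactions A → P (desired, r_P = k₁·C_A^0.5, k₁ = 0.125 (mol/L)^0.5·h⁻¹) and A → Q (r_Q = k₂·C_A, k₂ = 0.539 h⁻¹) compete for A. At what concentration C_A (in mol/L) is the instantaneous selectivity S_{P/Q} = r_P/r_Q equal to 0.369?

S_{P/Q} = (k₁/k₂)·C_A^-0.5 ⇒ C_A = (S·k₂/k₁)^(-2).
= (0.369×0.539/0.125)^(-2) = (1.591)^(-2) = 0.395 mol/L.

0.395 mol/L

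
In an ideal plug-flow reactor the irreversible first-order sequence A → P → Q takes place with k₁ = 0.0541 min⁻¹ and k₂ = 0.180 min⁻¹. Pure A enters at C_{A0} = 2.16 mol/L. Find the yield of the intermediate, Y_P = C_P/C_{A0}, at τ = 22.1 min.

0.122

For first-order series with pure A initially, C_P(τ) = k₁C_{A0}/(k₂−k₁)·(e^(−k₁τ) − e^(−k₂τ)).
e^(−k₁τ) = e^(−0.0541×22.1) = e^(−1.196) = 0.3025; e^(−k₂τ) = e^(−3.978) = 0.01872.
C_P = 0.0541×2.16/(0.180−0.0541) × (0.3025−0.01872) = 0.9282×0.2838 = 0.2634 mol/L.
Y_P = C_P/C_{A0} = 0.2634/2.16 = 0.122.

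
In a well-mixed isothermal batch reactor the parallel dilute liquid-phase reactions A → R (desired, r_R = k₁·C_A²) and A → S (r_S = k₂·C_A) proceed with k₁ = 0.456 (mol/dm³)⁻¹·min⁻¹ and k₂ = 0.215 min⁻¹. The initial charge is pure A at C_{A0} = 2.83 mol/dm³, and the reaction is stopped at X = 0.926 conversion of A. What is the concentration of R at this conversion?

C_A = C_{A0}(1−X) = 0.2094 mol/dm³.
Along a PFR/batch, dC_S/dC_A = −r_S/(r_R+r_S) = −k₂/(k₂+k₁·C_A).
Integrating from C_{A0} to C_A: C_S = (0.215/0.456)·ln[(0.215+0.456·2.83)/(0.215+0.456·0.209)] = 0.4715·ln(1.505/0.3105) = 0.7443 mol/dm³.
Then C_R = (C_{A0}−C_A) − C_S = 2.621 − 0.7443 = 1.876 mol/dm³.

1.88 mol/dm³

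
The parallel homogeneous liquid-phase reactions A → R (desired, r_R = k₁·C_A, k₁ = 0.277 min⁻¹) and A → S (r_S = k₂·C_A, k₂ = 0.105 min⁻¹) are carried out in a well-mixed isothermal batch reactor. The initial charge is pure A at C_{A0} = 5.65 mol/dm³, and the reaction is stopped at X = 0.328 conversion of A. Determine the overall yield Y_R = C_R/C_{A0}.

0.238

C_A = C_{A0}(1−X) = 3.797 mol/dm³.
Both paths are first order in A, so the instantaneous fraction to R is constant: dC_R/d(−C_A) = k₁/(k₁+k₂) = 0.7251.
C_R = 0.7251·(C_{A0}−C_A) = 0.7251×1.853 = 1.34 mol/dm³.
Y_R = C_R/C_{A0} = 1.344/5.65 = 0.238.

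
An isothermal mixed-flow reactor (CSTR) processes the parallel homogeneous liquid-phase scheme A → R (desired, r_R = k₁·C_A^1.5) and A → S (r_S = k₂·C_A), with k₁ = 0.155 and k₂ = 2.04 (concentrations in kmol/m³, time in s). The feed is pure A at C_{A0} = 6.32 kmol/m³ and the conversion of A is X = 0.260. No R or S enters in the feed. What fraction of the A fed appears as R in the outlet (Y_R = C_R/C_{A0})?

Exit C_A = C_{A0}(1−X) = 6.32×0.740 = 4.677 kmol/m³.
Rates in a CSTR are evaluated at the outlet concentration: r_R = 0.155×4.677^1.5 = 1.568, r_S = 2.04×4.677 = 9.541.
Fraction of consumed A going to R: r_R/(r_R+r_S) = 0.1411.
C_R = 0.1411·C_{A0}·X = 0.1411×6.32×0.260 = 0.232 kmol/m³; Y_R = C_R/C_{A0} = 0.0367.

0.0367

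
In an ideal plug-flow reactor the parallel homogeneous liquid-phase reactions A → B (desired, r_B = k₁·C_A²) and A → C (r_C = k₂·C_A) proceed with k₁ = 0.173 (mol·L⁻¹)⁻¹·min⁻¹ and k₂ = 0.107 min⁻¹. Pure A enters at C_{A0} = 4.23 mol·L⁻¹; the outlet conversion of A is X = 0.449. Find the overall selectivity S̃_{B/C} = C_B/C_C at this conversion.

5.18

C_A = C_{A0}(1−X) = 2.331 mol·L⁻¹.
Along a PFR/batch, dC_C/dC_A = −r_C/(r_B+r_C) = −k₂/(k₂+k₁·C_A).
Integrating from C_{A0} to C_A: C_C = (0.107/0.173)·ln[(0.107+0.173·4.23)/(0.107+0.173·2.33)] = 0.6185·ln(0.8388/0.5102) = 0.3075 mol·L⁻¹.
Then C_B = (C_{A0}−C_A) − C_C = 1.899 − 0.3075 = 1.592 mol·L⁻¹.
S̃_{B/C} = C_B/C_C = 1.592/0.3075 = 5.18.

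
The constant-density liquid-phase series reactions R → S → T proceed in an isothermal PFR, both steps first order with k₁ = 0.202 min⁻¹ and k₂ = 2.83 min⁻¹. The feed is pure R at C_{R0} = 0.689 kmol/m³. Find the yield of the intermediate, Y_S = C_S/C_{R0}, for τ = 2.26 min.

For first-order series with pure R initially, C_S(τ) = k₁C_{R0}/(k₂−k₁)·(e^(−k₁τ) − e^(−k₂τ)).
e^(−k₁τ) = e^(−0.202×2.26) = e^(−0.4565) = 0.6335; e^(−k₂τ) = e^(−6.396) = 0.001669.
C_S = 0.202×0.689/(2.83−0.202) × (0.6335−0.001669) = 0.05296×0.6318 = 0.03346 kmol/m³.
Y_S = C_S/C_{R0} = 0.03346/0.689 = 0.0486.

0.0486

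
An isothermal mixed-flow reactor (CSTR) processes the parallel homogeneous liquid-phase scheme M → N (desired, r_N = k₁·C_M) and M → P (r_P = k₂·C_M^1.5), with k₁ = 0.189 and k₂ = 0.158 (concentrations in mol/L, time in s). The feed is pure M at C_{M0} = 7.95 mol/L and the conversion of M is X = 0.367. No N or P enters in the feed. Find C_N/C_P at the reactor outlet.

Exit C_M = C_{M0}(1−X) = 7.95×0.633 = 5.032 mol/L.
A CSTR operates uniformly at the exit composition, giving r_N = 0.9511 and r_P = 1.784 (each k·C_M^n at C_M = 5.032).
Overall selectivity = C_N/C_P = r_Nτ/(r_Pτ) = r_N/r_P = 0.533.

0.533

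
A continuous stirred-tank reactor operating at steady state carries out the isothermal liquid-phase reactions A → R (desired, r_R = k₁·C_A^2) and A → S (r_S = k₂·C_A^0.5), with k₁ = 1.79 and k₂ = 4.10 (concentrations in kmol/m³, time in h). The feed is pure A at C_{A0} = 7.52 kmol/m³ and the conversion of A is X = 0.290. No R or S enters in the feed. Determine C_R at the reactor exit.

1.84 kmol/m³

Exit C_A = C_{A0}(1−X) = 7.52×0.710 = 5.339 kmol/m³.
A CSTR operates uniformly at the exit composition, giving r_R = 51.03 and r_S = 9.474 (each k·C_A^n at C_A = 5.339).
Fraction of consumed A going to R: r_R/(r_R+r_S) = 0.8434.
C_R = 0.8434·C_{A0}·X = 0.8434×7.52×0.290 = 1.84 kmol/m³.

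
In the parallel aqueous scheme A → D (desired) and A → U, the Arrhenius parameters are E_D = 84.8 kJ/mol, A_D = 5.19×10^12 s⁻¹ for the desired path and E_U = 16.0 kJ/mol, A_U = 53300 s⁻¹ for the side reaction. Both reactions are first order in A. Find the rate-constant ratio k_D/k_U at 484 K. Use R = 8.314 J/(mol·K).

With equal orders, S_{D/U} = k_D/k_U = (A_D/A_U)·exp[(E_U−E_D)/(RT)].
(E_U−E_D)/(RT) = (16.0−84.8)×10³/(8.314×484) = -68800/4024 = -17.10.
k_D/k_U = (5.19×10^12/53300)·exp(-17.10) = 9.737×10^7 × 3.755×10^-8 = 3.66.

3.66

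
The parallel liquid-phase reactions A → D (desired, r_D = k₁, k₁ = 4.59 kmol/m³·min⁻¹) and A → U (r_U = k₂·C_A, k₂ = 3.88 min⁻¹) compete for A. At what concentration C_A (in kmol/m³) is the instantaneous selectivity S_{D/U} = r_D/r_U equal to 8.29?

0.143 kmol/m³

S_{D/U} = (k₁/k₂)·C_A⁻¹ ⇒ C_A = (S·k₂/k₁)^(-1).
= (8.29×3.88/4.59)^(-1) = (7.008)^(-1) = 0.143 kmol/m³.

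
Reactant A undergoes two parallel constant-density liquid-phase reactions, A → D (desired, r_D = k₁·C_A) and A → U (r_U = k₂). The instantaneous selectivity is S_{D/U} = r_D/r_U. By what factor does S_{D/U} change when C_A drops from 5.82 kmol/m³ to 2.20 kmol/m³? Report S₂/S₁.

0.378

S_{D/U} = (k₁/k₂)·C_A, so S₂/S₁ = (C_{A,2}/C_{A,1}).
= 2.20/5.82 = 0.378.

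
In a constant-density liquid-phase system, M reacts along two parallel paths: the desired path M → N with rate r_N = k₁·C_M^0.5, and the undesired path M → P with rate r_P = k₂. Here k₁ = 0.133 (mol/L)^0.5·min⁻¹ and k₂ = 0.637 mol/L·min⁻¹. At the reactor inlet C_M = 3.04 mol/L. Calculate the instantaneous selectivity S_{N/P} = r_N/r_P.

S_{N/P} = r_N/r_P = (k₁·C_M^0.5)/(k₂) = (k₁/k₂)·C_M^0.5.
= (0.133×3.040^0.5) / (0.637) = 0.2319/0.6370 = 0.364.
Since the desired path is higher order in M, keeping C_M high (PFR or concentrated feed) favours N.

0.364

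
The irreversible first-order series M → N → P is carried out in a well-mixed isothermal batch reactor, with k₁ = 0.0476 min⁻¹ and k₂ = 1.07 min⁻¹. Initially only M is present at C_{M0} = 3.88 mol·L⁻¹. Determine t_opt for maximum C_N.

3.04 min

For first-order series the maximum of C_N occurs at t_opt = ln(k₂/k₁)/(k₂−k₁).
= ln(1.07/0.0476)/(1.07−0.0476) = ln(22.48)/1.022 = 3.113/1.022 = 3.04 min.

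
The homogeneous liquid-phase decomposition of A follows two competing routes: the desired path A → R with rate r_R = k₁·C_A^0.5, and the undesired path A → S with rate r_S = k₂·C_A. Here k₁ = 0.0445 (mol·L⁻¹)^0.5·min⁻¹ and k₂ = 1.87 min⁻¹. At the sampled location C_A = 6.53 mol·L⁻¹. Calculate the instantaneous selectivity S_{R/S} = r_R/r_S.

0.00931

S_{R/S} = r_R/r_S = (k₁·C_A^0.5)/(k₂·C_A) = (k₁/k₂)·C_A^-0.5.
= (0.0445×6.530^0.5) / (1.87×6.530) = 0.1137/12.21 = 0.00931.
The undesired path is higher order in A, so low C_A (CSTR or dilute feed) favours R.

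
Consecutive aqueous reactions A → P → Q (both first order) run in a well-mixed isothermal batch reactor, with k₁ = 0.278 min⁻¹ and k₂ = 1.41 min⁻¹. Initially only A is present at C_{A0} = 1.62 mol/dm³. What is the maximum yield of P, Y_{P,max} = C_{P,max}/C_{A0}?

At the optimum, C_{P,max}/C_{A0} = (k₁/k₂)^[k₂/(k₂−k₁)].
= (0.278/1.41)^(1.41/(1.41−0.278)) = (0.1972)^(1.246) = 0.1323.

0.132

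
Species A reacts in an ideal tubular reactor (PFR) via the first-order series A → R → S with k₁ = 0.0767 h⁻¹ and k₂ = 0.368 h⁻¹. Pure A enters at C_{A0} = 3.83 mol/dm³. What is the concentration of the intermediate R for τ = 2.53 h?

0.433 mol/dm³

The intermediate concentration in a first-order A→B→C sequence is C_R = k₁C_{A0}(e^(−k₁τ) − e^(−k₂τ))/(k₂−k₁).
e^(−k₁τ) = e^(−0.0767×2.53) = e^(−0.1941) = 0.8236; e^(−k₂τ) = e^(−0.9310) = 0.3941.
C_R = 0.0767×3.83/(0.368−0.0767) × (0.8236−0.3941) = 1.008×0.4295 = 0.4331 mol/dm³.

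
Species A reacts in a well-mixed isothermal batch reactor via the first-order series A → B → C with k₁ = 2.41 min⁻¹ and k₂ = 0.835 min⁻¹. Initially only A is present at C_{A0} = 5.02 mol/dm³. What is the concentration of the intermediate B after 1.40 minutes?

2.12 mol/dm³

For first-order series with pure A initially, C_B(t) = k₁C_{A0}/(k₂−k₁)·(e^(−k₁t) − e^(−k₂t)).
e^(−k₁t) = e^(−2.41×1.40) = e^(−3.374) = 0.03425; e^(−k₂t) = e^(−1.169) = 0.3107.
C_B = 2.41×5.02/(0.835−2.41) × (0.03425−0.3107) = (-7.681)×(-0.2764) = 2.123 mol/dm³.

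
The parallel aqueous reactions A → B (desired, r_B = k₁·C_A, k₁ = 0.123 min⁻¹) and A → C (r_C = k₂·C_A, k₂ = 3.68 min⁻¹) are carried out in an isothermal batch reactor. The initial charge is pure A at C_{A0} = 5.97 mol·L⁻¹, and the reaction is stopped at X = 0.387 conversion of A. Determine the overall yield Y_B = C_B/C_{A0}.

0.0125

C_A = C_{A0}(1−X) = 3.660 mol·L⁻¹.
Both paths are first order in A, so the instantaneous fraction to B is constant: dC_B/d(−C_A) = k₁/(k₁+k₂) = 0.03234.
C_B = 0.03234·(C_{A0}−C_A) = 0.03234×2.310 = 0.0747 mol·L⁻¹.
Y_B = C_B/C_{A0} = 0.07472/5.97 = 0.0125.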